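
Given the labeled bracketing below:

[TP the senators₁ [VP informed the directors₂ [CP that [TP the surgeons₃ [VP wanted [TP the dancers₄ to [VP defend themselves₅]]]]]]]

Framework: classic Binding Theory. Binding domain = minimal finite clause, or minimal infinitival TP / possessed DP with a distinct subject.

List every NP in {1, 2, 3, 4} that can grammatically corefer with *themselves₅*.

*themselves* is an anaphor, so Principle A applies: it must be bound in its binding domain.
Binding domain of *themselves₅*: the embedded TP, whose subject is the dancers₄.
*the senators₁* c-commands the anaphor but is outside its binding domain → cannot satisfy Principle A.
*the directors₂* c-commands the anaphor but is outside its binding domain → cannot satisfy Principle A.
*the surgeons₃* c-commands the anaphor but is outside its binding domain → cannot satisfy Principle A.
*the dancers₄* c-commands the anaphor within its binding domain → licit binder.

{4}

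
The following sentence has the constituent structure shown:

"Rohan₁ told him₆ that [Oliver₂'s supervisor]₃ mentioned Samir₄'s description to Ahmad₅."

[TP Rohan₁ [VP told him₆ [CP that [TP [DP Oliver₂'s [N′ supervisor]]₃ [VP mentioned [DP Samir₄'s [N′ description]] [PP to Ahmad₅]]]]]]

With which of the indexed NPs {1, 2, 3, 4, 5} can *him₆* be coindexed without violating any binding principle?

none

*him* is a pronoun, so Principle B applies: it must be free in its binding domain.
Binding domain of *him₆*: the matrix TP, whose subject is Rohan₁.
*Rohan₁* c-commands the pronoun within its binding domain → coindexation would violate Principle B.
*Oliver₂*: the pronoun c-commands this R-expression → coindexation would violate Principle C on *Oliver₂*.
*[Oliver₂'s supervisor]₃*: the pronoun c-commands this R-expression → coindexation would violate Principle C on *[Oliver₂'s supervisor]₃*.
*Samir₄*: the pronoun c-commands this R-expression → coindexation would violate Principle C on *Samir₄*.
*Ahmad₅*: the pronoun c-commands this R-expression → coindexation would violate Principle C on *Ahmad₅*.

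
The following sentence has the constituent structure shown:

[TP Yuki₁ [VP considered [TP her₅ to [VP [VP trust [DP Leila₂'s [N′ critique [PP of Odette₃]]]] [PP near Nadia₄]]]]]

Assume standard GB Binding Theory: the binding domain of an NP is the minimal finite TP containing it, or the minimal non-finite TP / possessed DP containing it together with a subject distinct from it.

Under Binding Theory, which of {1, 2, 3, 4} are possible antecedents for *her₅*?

none

*her* is a pronoun, so Principle B applies: it must be free in its binding domain.
Binding domain of *her₅*: the matrix TP, whose subject is Yuki₁.
*Yuki₁* c-commands the pronoun within its binding domain → coindexation would violate Principle B.
*Leila₂*: the pronoun c-commands this R-expression → coindexation would violate Principle C on *Leila₂*.
*Odette₃*: the pronoun c-commands this R-expression → coindexation would violate Principle C on *Odette₃*.
*Nadia₄*: the pronoun c-commands this R-expression → coindexation would violate Principle C on *Nadia₄*.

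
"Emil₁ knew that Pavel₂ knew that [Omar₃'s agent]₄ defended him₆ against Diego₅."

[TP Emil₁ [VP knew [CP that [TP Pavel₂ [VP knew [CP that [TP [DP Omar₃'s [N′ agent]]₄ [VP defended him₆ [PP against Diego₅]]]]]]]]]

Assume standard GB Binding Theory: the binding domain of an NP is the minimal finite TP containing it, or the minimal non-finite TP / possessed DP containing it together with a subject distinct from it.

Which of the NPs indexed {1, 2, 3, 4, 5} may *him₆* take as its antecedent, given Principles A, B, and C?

*him* is a pronoun, so Principle B applies: it must be free in its binding domain.
Binding domain of *him₆*: the embedded TP, whose subject is [Omar₃'s agent]₄.
*Emil₁* c-commands the pronoun but from outside its binding domain, and is not c-commanded by it → coindexation permitted.
*Pavel₂* c-commands the pronoun but from outside its binding domain, and is not c-commanded by it → coindexation permitted.
*Omar₃* and the pronoun do not c-command one another → neither Principle B nor Principle C is at stake; coindexation permitted.
*[Omar₃'s agent]₄* c-commands the pronoun within its binding domain → coindexation would violate Principle B.
*Diego₅*: the pronoun c-commands this R-expression → coindexation would violate Principle C on *Diego₅*.

{1, 2, 3}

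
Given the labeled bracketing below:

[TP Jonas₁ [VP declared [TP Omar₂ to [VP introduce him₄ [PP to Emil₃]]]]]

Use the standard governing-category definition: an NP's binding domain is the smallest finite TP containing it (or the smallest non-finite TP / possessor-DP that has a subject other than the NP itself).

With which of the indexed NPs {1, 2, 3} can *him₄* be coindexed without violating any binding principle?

*him* is a pronoun, so Principle B applies: it must be free in its binding domain.
Binding domain of *him₄*: the embedded TP, whose subject is Omar₂.
*Jonas₁* c-commands the pronoun but from outside its binding domain, and is not c-commanded by it → coindexation permitted.
*Omar₂* c-commands the pronoun within its binding domain → coindexation would violate Principle B.
*Emil₃*: the pronoun c-commands this R-expression → coindexation would violate Principle C on *Emil₃*.

{1}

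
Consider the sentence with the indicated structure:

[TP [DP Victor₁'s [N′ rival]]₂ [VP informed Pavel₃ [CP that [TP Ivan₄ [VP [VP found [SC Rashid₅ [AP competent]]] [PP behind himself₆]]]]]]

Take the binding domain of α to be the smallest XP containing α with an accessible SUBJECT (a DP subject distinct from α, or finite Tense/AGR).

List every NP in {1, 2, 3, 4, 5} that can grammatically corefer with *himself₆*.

*himself* is an anaphor, so Principle A applies: it must be bound in its binding domain.
Binding domain of *himself₆*: the embedded TP, whose subject is Ivan₄.
*Victor₁* does not c-command the anaphor → cannot bind it.
*[Victor₁'s rival]₂* c-commands the anaphor but is outside its binding domain → cannot satisfy Principle A.
*Pavel₃* c-commands the anaphor but is outside its binding domain → cannot satisfy Principle A.
*Ivan₄* c-commands the anaphor within its binding domain → licit binder.
*Rashid₅* does not c-command the anaphor → cannot bind it.

{4}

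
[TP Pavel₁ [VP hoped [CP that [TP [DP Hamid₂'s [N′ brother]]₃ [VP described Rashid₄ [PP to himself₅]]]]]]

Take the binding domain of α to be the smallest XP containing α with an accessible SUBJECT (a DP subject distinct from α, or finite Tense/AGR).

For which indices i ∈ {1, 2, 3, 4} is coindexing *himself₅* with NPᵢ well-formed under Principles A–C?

{3, 4}

*himself* is an anaphor, so Principle A applies: it must be bound in its binding domain.
Binding domain of *himself₅*: the embedded TP, whose subject is [Hamid₂'s brother]₃.
*Pavel₁* c-commands the anaphor but is outside its binding domain → cannot satisfy Principle A.
*Hamid₂* does not c-command the anaphor → cannot bind it.
*[Hamid₂'s brother]₃* c-commands the anaphor within its binding domain → licit binder.
*Rashid₄* c-commands the anaphor within its binding domain → licit binder.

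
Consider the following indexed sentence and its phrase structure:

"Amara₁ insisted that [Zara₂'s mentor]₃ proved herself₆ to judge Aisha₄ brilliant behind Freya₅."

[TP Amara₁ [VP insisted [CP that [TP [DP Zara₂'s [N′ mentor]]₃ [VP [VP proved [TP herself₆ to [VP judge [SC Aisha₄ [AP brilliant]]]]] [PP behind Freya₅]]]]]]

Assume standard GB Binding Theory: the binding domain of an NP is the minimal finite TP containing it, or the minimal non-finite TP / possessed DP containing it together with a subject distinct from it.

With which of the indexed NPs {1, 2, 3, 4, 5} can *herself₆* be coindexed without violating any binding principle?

*herself* is an anaphor, so Principle A applies: it must be bound in its binding domain.
Binding domain of *herself₆*: the embedded TP, whose subject is [Zara₂'s mentor]₃.
*Amara₁* c-commands the anaphor but is outside its binding domain → cannot satisfy Principle A.
*Zara₂* does not c-command the anaphor → cannot bind it.
*[Zara₂'s mentor]₃* c-commands the anaphor within its binding domain → licit binder.
*Aisha₄* does not c-command the anaphor → cannot bind it.
*Freya₅* does not c-command the anaphor → cannot bind it.

{3}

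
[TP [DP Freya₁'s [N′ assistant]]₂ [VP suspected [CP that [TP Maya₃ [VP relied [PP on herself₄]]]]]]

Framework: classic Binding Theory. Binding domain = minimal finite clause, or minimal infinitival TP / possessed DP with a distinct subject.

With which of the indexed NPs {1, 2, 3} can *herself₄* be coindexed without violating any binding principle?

{3}

*herself* is an anaphor, so Principle A applies: it must be bound in its binding domain.
Binding domain of *herself₄*: the embedded TP, whose subject is Maya₃.
*Freya₁* does not c-command the anaphor → cannot bind it.
*[Freya₁'s assistant]₂* c-commands the anaphor but is outside its binding domain → cannot satisfy Principle A.
*Maya₃* c-commands the anaphor within its binding domain → licit binder.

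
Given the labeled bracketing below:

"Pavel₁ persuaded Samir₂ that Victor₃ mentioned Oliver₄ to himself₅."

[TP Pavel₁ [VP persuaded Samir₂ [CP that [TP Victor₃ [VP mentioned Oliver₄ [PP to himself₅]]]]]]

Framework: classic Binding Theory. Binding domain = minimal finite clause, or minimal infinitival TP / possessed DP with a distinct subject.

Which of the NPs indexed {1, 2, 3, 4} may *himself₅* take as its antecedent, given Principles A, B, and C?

{3, 4}

*himself* is an anaphor, so Principle A applies: it must be bound in its binding domain.
Binding domain of *himself₅*: the embedded TP, whose subject is Victor₃.
*Pavel₁* c-commands the anaphor but is outside its binding domain → cannot satisfy Principle A.
*Samir₂* c-commands the anaphor but is outside its binding domain → cannot satisfy Principle A.
*Victor₃* c-commands the anaphor within its binding domain → licit binder.
*Oliver₄* c-commands the anaphor within its binding domain → licit binder.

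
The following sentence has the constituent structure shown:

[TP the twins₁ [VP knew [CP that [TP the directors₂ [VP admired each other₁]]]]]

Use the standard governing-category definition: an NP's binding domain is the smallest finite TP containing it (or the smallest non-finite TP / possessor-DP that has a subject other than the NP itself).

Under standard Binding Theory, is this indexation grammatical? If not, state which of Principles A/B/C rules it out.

Principle A

The two coindexed NPs are *the twins₁* and *each other₁*.
*each other₁* is an anaphor. Principle A requires it to be bound within its binding domain — the embedded TP, whose subject is the directors₂.
Within that domain it is c-commanded by *the directors₂*, which does not share its index.
*the twins₁* does c-command the anaphor, but from outside its binding domain.
The anaphor is unbound in its domain → Principle A violation.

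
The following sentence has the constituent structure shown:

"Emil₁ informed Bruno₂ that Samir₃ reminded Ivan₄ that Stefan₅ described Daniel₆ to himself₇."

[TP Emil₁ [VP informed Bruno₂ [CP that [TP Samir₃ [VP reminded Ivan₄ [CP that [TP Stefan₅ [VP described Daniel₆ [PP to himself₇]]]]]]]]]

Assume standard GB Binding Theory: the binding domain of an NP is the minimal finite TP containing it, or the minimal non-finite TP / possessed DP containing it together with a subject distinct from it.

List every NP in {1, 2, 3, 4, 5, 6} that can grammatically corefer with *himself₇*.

{5, 6}

*himself* is an anaphor, so Principle A applies: it must be bound in its binding domain.
Binding domain of *himself₇*: the embedded TP, whose subject is Stefan₅.
*Emil₁* c-commands the anaphor but is outside its binding domain → cannot satisfy Principle A.
*Bruno₂* c-commands the anaphor but is outside its binding domain → cannot satisfy Principle A.
*Samir₃* c-commands the anaphor but is outside its binding domain → cannot satisfy Principle A.
*Ivan₄* c-commands the anaphor but is outside its binding domain → cannot satisfy Principle A.
*Stefan₅* c-commands the anaphor within its binding domain → licit binder.
*Daniel₆* c-commands the anaphor within its binding domain → licit binder.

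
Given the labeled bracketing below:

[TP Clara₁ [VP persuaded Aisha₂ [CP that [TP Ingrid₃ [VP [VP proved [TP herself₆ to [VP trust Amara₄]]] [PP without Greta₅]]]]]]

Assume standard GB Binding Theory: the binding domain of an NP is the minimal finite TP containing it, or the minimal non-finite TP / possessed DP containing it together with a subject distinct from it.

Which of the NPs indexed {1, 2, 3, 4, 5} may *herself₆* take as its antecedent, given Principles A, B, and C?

{3}

*herself* is an anaphor, so Principle A applies: it must be bound in its binding domain.
Binding domain of *herself₆*: the embedded TP, whose subject is Ingrid₃.
*Clara₁* c-commands the anaphor but is outside its binding domain → cannot satisfy Principle A.
*Aisha₂* c-commands the anaphor but is outside its binding domain → cannot satisfy Principle A.
*Ingrid₃* c-commands the anaphor within its binding domain → licit binder.
*Amara₄* does not c-command the anaphor → cannot bind it.
*Greta₅* does not c-command the anaphor → cannot bind it.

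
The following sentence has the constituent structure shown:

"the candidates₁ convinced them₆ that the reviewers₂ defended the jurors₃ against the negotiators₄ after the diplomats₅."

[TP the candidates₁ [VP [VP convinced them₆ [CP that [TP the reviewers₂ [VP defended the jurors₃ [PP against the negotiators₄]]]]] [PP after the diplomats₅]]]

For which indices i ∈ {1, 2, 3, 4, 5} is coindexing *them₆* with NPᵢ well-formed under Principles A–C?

{5}

*them* is a pronoun, so Principle B applies: it must be free in its binding domain.
Binding domain of *them₆*: the matrix TP, whose subject is the candidates₁.
*the candidates₁* c-commands the pronoun within its binding domain → coindexation would violate Principle B.
*the reviewers₂*: the pronoun c-commands this R-expression → coindexation would violate Principle C on *the reviewers₂*.
*the jurors₃*: the pronoun c-commands this R-expression → coindexation would violate Principle C on *the jurors₃*.
*the negotiators₄*: the pronoun c-commands this R-expression → coindexation would violate Principle C on *the negotiators₄*.
*the diplomats₅* and the pronoun do not c-command one another → neither Principle B nor Principle C is at stake; coindexation permitted.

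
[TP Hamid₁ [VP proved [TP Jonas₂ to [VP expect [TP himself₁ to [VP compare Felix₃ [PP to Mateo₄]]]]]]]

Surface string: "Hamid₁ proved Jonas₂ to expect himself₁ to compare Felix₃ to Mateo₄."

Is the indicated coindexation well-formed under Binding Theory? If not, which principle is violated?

Principle A

The two coindexed NPs are *Hamid₁* and *himself₁*.
*himself₁* is an anaphor. Principle A requires it to be bound within its binding domain — the embedded TP, whose subject is Jonas₂.
Within that domain it is c-commanded by *Jonas₂*, which does not share its index.
*Hamid₁* does c-command the anaphor, but from outside its binding domain.
The anaphor is unbound in its domain → Principle A violation.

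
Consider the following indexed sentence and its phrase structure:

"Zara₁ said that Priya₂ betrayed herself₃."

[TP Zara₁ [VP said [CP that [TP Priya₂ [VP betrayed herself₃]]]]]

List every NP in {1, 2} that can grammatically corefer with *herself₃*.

*herself* is an anaphor, so Principle A applies: it must be bound in its binding domain.
Binding domain of *herself₃*: the embedded TP, whose subject is Priya₂.
*Zara₁* c-commands the anaphor but is outside its binding domain → cannot satisfy Principle A.
*Priya₂* c-commands the anaphor within its binding domain → licit binder.

{2}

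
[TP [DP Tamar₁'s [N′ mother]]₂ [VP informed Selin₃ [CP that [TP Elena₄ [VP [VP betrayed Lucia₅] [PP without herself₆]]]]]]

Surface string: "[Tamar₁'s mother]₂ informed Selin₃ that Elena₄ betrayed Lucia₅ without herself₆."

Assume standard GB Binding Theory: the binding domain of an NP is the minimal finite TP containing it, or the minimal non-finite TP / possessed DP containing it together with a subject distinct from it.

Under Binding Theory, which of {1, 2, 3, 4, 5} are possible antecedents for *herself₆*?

{4}

*herself* is an anaphor, so Principle A applies: it must be bound in its binding domain.
Binding domain of *herself₆*: the embedded TP, whose subject is Elena₄.
*Tamar₁* does not c-command the anaphor → cannot bind it.
*[Tamar₁'s mother]₂* c-commands the anaphor but is outside its binding domain → cannot satisfy Principle A.
*Selin₃* c-commands the anaphor but is outside its binding domain → cannot satisfy Principle A.
*Elena₄* c-commands the anaphor within its binding domain → licit binder.
*Lucia₅* does not c-command the anaphor → cannot bind it.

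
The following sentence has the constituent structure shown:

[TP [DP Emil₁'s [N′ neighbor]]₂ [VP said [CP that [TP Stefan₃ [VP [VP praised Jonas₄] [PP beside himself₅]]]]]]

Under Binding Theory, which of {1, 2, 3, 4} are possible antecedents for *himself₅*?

*himself* is an anaphor, so Principle A applies: it must be bound in its binding domain.
Binding domain of *himself₅*: the embedded TP, whose subject is Stefan₃.
*Emil₁* does not c-command the anaphor → cannot bind it.
*[Emil₁'s neighbor]₂* c-commands the anaphor but is outside its binding domain → cannot satisfy Principle A.
*Stefan₃* c-commands the anaphor within its binding domain → licit binder.
*Jonas₄* does not c-command the anaphor → cannot bind it.

{3}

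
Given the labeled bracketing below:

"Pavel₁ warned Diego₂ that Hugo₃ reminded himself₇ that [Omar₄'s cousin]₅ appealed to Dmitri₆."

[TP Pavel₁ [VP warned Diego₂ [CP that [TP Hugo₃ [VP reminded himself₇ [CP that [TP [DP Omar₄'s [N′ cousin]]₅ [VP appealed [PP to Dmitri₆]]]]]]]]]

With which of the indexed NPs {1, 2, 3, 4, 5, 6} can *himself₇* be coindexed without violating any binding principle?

*himself* is an anaphor, so Principle A applies: it must be bound in its binding domain.
Binding domain of *himself₇*: the embedded TP, whose subject is Hugo₃.
*Pavel₁* c-commands the anaphor but is outside its binding domain → cannot satisfy Principle A.
*Diego₂* c-commands the anaphor but is outside its binding domain → cannot satisfy Principle A.
*Hugo₃* c-commands the anaphor within its binding domain → licit binder.
*Omar₄* does not c-command the anaphor → cannot bind it.
*[Omar₄'s cousin]₅* does not c-command the anaphor → cannot bind it.
*Dmitri₆* does not c-command the anaphor → cannot bind it.

{3}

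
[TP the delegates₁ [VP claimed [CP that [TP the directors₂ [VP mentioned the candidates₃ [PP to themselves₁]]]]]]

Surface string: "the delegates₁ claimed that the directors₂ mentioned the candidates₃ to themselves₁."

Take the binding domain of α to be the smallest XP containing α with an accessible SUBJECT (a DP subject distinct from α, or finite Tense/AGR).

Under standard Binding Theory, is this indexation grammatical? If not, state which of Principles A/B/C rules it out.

Principle A

The two coindexed NPs are *the delegates₁* and *themselves₁*.
*themselves₁* is an anaphor. Principle A requires it to be bound within its binding domain — the embedded TP, whose subject is the directors₂.
Within that domain it is c-commanded by *the directors₂*, *the candidates₃*, none of which share its index.
*the delegates₁* does c-command the anaphor, but from outside its binding domain.
The anaphor is unbound in its domain → Principle A violation.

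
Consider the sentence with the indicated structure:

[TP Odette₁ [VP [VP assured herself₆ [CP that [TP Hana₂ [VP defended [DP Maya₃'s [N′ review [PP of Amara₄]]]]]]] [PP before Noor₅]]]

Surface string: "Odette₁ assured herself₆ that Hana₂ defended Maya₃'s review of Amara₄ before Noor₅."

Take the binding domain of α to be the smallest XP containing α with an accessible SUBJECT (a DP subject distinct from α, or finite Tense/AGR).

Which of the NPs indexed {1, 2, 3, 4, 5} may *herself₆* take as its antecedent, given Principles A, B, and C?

{1}

*herself* is an anaphor, so Principle A applies: it must be bound in its binding domain.
Binding domain of *herself₆*: the matrix TP, whose subject is Odette₁.
*Odette₁* c-commands the anaphor within its binding domain → licit binder.
*Hana₂* does not c-command the anaphor → cannot bind it.
*Maya₃* does not c-command the anaphor → cannot bind it.
*Amara₄* does not c-command the anaphor → cannot bind it.
*Noor₅* does not c-command the anaphor → cannot bind it.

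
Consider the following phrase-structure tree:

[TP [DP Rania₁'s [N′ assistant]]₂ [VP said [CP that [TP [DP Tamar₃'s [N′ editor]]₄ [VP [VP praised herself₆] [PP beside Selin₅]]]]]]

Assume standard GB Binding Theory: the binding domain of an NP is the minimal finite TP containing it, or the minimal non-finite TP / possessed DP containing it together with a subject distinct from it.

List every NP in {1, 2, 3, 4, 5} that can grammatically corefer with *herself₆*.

{4}

*herself* is an anaphor, so Principle A applies: it must be bound in its binding domain.
Binding domain of *herself₆*: the embedded TP, whose subject is [Tamar₃'s editor]₄.
*Rania₁* does not c-command the anaphor → cannot bind it.
*[Rania₁'s assistant]₂* c-commands the anaphor but is outside its binding domain → cannot satisfy Principle A.
*Tamar₃* does not c-command the anaphor → cannot bind it.
*[Tamar₃'s editor]₄* c-commands the anaphor within its binding domain → licit binder.
*Selin₅* does not c-command the anaphor → cannot bind it.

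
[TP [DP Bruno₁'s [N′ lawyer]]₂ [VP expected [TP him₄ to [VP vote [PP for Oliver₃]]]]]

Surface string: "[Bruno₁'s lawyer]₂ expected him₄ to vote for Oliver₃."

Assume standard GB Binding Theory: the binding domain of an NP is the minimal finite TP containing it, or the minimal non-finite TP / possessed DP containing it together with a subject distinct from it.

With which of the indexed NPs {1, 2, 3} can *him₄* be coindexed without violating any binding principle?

{1}

*him* is a pronoun, so Principle B applies: it must be free in its binding domain.
Binding domain of *him₄*: the matrix TP, whose subject is [Bruno₁'s lawyer]₂.
*Bruno₁* and the pronoun do not c-command one another → neither Principle B nor Principle C is at stake; coindexation permitted.
*[Bruno₁'s lawyer]₂* c-commands the pronoun within its binding domain → coindexation would violate Principle B.
*Oliver₃*: the pronoun c-commands this R-expression → coindexation would violate Principle C on *Oliver₃*.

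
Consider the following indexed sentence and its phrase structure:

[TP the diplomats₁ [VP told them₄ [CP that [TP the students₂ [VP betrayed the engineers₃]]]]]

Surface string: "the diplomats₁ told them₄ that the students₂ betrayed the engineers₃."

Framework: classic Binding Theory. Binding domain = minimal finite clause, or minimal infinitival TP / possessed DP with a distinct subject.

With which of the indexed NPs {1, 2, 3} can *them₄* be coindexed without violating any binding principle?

*them* is a pronoun, so Principle B applies: it must be free in its binding domain.
Binding domain of *them₄*: the matrix TP, whose subject is the diplomats₁.
*the diplomats₁* c-commands the pronoun within its binding domain → coindexation would violate Principle B.
*the students₂*: the pronoun c-commands this R-expression → coindexation would violate Principle C on *the students₂*.
*the engineers₃*: the pronoun c-commands this R-expression → coindexation would violate Principle C on *the engineers₃*.

none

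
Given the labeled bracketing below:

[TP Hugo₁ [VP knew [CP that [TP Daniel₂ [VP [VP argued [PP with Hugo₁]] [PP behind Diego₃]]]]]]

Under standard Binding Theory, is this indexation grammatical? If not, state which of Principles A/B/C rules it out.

Principle C

The two coindexed NPs are *Hugo₁* (the higher occurrence) and *Hugo₁* (the lower occurrence).
*Hugo₁* (the lower occurrence) is an R-expression. Principle C requires it to be free everywhere.
*Hugo₁* (the higher occurrence) c-commands it and carries the same index.
The R-expression is bound → Principle C violation.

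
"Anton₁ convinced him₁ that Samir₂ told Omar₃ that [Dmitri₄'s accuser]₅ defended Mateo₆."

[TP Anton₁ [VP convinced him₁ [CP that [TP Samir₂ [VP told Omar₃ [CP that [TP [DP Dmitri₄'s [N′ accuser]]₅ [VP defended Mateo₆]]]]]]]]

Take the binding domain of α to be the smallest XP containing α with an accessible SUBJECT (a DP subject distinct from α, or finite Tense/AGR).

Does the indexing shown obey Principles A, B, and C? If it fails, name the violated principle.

The two coindexed NPs are *Anton₁* and *him₁*.
*him₁* is a pronoun. Its binding domain is the matrix TP, whose subject is Anton₁.
*Anton₁* c-commands it within that domain and carries the same index.
The pronoun is locally bound → Principle B violation.

Principle B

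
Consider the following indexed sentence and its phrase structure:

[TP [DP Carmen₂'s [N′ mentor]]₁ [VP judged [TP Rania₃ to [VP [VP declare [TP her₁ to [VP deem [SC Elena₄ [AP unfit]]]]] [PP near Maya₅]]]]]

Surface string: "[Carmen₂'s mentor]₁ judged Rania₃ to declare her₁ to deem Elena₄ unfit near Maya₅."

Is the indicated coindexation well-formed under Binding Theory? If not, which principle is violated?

grammatical

The two coindexed NPs are *[Carmen₂'s mentor]₁* and *her₁*.
*her₁* is a pronoun; its binding domain is the embedded TP, whose subject is Rania₃. Within that domain it is c-commanded only by *Rania₃*, which carries a different index — the pronoun is free locally, so Principle B holds.
*[Carmen₂'s mentor]₁* is an R-expression; *her₁* does not c-command it, and no other NP shares its index, so Principle C is satisfied.
All principles are respected.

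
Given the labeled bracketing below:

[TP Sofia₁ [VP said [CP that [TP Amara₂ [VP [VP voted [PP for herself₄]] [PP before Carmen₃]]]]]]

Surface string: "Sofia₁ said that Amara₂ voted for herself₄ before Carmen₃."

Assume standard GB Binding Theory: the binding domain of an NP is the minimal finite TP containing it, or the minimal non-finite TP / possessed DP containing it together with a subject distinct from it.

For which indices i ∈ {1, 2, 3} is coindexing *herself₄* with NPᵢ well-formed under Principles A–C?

*herself* is an anaphor, so Principle A applies: it must be bound in its binding domain.
Binding domain of *herself₄*: the embedded TP, whose subject is Amara₂.
*Sofia₁* c-commands the anaphor but is outside its binding domain → cannot satisfy Principle A.
*Amara₂* c-commands the anaphor within its binding domain → licit binder.
*Carmen₃* does not c-command the anaphor → cannot bind it.

{2}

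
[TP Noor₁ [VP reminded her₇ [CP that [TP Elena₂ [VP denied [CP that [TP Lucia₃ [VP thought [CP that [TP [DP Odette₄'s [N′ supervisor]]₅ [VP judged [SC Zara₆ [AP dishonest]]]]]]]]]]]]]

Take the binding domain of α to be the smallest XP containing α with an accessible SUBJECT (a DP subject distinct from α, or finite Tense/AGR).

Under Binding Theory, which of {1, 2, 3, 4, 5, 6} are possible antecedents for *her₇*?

none

*her* is a pronoun, so Principle B applies: it must be free in its binding domain.
Binding domain of *her₇*: the matrix TP, whose subject is Noor₁.
*Noor₁* c-commands the pronoun within its binding domain → coindexation would violate Principle B.
*Elena₂*: the pronoun c-commands this R-expression → coindexation would violate Principle C on *Elena₂*.
*Lucia₃*: the pronoun c-commands this R-expression → coindexation would violate Principle C on *Lucia₃*.
*Odette₄*: the pronoun c-commands this R-expression → coindexation would violate Principle C on *Odette₄*.
*[Odette₄'s supervisor]₅*: the pronoun c-commands this R-expression → coindexation would violate Principle C on *[Odette₄'s supervisor]₅*.
*Zara₆*: the pronoun c-commands this R-expression → coindexation would violate Principle C on *Zara₆*.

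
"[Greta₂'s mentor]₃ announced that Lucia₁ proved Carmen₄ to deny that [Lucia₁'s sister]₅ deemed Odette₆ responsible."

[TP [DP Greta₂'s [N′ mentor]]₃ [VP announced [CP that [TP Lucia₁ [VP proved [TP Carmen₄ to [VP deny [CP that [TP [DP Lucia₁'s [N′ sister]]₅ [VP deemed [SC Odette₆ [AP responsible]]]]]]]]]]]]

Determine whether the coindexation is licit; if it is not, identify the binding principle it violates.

The two coindexed NPs are *Lucia₁* (the higher occurrence) and *Lucia₁* (the lower occurrence).
*Lucia₁* (the lower occurrence) is an R-expression. Principle C requires it to be free everywhere.
*Lucia₁* (the higher occurrence) c-commands it and carries the same index.
The R-expression is bound → Principle C violation.

Principle C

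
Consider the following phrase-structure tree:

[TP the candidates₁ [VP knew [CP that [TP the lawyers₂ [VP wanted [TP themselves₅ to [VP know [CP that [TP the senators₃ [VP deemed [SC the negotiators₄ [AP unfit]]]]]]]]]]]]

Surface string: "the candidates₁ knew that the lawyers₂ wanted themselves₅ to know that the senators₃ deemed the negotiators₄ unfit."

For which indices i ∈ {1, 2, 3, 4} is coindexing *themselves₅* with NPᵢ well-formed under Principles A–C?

*themselves* is an anaphor, so Principle A applies: it must be bound in its binding domain.
Binding domain of *themselves₅*: the embedded TP, whose subject is the lawyers₂.
*the candidates₁* c-commands the anaphor but is outside its binding domain → cannot satisfy Principle A.
*the lawyers₂* c-commands the anaphor within its binding domain → licit binder.
*the senators₃* does not c-command the anaphor → cannot bind it.
*the negotiators₄* does not c-command the anaphor → cannot bind it.

{2}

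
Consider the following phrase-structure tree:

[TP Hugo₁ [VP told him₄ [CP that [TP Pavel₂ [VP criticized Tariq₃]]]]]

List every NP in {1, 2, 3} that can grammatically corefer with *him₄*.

*him* is a pronoun, so Principle B applies: it must be free in its binding domain.
Binding domain of *him₄*: the matrix TP, whose subject is Hugo₁.
*Hugo₁* c-commands the pronoun within its binding domain → coindexation would violate Principle B.
*Pavel₂*: the pronoun c-commands this R-expression → coindexation would violate Principle C on *Pavel₂*.
*Tariq₃*: the pronoun c-commands this R-expression → coindexation would violate Principle C on *Tariq₃*.

none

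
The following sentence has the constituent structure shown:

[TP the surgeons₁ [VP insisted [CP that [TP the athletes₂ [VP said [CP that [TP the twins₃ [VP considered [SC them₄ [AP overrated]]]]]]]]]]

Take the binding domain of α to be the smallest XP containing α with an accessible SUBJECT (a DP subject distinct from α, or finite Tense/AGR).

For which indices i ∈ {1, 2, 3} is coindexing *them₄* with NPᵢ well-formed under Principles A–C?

{1, 2}

*them* is a pronoun, so Principle B applies: it must be free in its binding domain.
Binding domain of *them₄*: the embedded TP, whose subject is the twins₃.
*the surgeons₁* c-commands the pronoun but from outside its binding domain, and is not c-commanded by it → coindexation permitted.
*the athletes₂* c-commands the pronoun but from outside its binding domain, and is not c-commanded by it → coindexation permitted.
*the twins₃* c-commands the pronoun within its binding domain → coindexation would violate Principle B.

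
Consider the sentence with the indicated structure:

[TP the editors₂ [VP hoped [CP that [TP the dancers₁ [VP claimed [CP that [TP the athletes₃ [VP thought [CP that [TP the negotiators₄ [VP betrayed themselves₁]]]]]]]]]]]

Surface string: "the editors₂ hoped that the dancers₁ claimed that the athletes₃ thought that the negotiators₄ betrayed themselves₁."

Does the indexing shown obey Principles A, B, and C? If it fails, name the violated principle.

The two coindexed NPs are *the dancers₁* and *themselves₁*.
*themselves₁* is an anaphor. Principle A requires it to be bound within its binding domain — the embedded TP, whose subject is the negotiators₄.
Within that domain it is c-commanded by *the negotiators₄*, which does not share its index.
*the dancers₁* does c-command the anaphor, but from outside its binding domain.
The anaphor is unbound in its domain → Principle A violation.

Principle A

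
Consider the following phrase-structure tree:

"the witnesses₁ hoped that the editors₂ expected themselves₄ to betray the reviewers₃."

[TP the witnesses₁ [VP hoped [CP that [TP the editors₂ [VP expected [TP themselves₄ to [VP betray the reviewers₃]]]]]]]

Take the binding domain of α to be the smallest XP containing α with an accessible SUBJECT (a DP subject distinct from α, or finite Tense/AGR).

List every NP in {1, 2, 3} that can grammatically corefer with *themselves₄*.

{2}

*themselves* is an anaphor, so Principle A applies: it must be bound in its binding domain.
Binding domain of *themselves₄*: the embedded TP, whose subject is the editors₂.
*the witnesses₁* c-commands the anaphor but is outside its binding domain → cannot satisfy Principle A.
*the editors₂* c-commands the anaphor within its binding domain → licit binder.
*the reviewers₃* does not c-command the anaphor → cannot bind it.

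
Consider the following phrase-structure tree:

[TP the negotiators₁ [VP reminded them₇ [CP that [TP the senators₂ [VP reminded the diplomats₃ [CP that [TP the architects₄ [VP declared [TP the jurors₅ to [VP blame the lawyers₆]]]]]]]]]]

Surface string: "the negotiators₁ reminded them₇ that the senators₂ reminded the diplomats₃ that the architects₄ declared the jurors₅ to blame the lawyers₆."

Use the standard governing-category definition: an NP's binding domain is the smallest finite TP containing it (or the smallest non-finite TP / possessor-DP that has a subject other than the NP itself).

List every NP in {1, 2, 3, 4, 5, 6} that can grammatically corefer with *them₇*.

none

*them* is a pronoun, so Principle B applies: it must be free in its binding domain.
Binding domain of *them₇*: the matrix TP, whose subject is the negotiators₁.
*the negotiators₁* c-commands the pronoun within its binding domain → coindexation would violate Principle B.
*the senators₂*: the pronoun c-commands this R-expression → coindexation would violate Principle C on *the senators₂*.
*the diplomats₃*: the pronoun c-commands this R-expression → coindexation would violate Principle C on *the diplomats₃*.
*the architects₄*: the pronoun c-commands this R-expression → coindexation would violate Principle C on *the architects₄*.
*the jurors₅*: the pronoun c-commands this R-expression → coindexation would violate Principle C on *the jurors₅*.
*the lawyers₆*: the pronoun c-commands this R-expression → coindexation would violate Principle C on *the lawyers₆*.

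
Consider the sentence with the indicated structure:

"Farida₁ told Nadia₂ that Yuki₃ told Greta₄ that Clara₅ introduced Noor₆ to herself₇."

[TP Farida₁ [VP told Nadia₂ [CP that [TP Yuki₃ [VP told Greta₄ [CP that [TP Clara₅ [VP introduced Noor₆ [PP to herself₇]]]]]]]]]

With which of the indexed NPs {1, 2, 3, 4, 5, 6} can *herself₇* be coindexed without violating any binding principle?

{5, 6}

*herself* is an anaphor, so Principle A applies: it must be bound in its binding domain.
Binding domain of *herself₇*: the embedded TP, whose subject is Clara₅.
*Farida₁* c-commands the anaphor but is outside its binding domain → cannot satisfy Principle A.
*Nadia₂* c-commands the anaphor but is outside its binding domain → cannot satisfy Principle A.
*Yuki₃* c-commands the anaphor but is outside its binding domain → cannot satisfy Principle A.
*Greta₄* c-commands the anaphor but is outside its binding domain → cannot satisfy Principle A.
*Clara₅* c-commands the anaphor within its binding domain → licit binder.
*Noor₆* c-commands the anaphor within its binding domain → licit binder.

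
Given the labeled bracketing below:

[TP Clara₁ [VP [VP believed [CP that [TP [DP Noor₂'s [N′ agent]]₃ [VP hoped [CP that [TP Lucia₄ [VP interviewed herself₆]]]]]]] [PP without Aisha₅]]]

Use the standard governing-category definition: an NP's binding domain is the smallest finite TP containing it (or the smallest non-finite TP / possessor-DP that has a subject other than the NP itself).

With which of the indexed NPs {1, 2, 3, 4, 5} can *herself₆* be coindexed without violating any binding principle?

*herself* is an anaphor, so Principle A applies: it must be bound in its binding domain.
Binding domain of *herself₆*: the embedded TP, whose subject is Lucia₄.
*Clara₁* c-commands the anaphor but is outside its binding domain → cannot satisfy Principle A.
*Noor₂* does not c-command the anaphor → cannot bind it.
*[Noor₂'s agent]₃* c-commands the anaphor but is outside its binding domain → cannot satisfy Principle A.
*Lucia₄* c-commands the anaphor within its binding domain → licit binder.
*Aisha₅* does not c-command the anaphor → cannot bind it.

{4}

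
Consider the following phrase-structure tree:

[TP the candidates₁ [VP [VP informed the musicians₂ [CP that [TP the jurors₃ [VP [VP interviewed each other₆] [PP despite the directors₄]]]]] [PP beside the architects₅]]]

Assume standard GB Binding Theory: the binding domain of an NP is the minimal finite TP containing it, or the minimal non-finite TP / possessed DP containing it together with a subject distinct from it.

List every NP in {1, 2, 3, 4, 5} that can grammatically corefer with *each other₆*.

*each other* is an anaphor, so Principle A applies: it must be bound in its binding domain.
Binding domain of *each other₆*: the embedded TP, whose subject is the jurors₃.
*the candidates₁* c-commands the anaphor but is outside its binding domain → cannot satisfy Principle A.
*the musicians₂* c-commands the anaphor but is outside its binding domain → cannot satisfy Principle A.
*the jurors₃* c-commands the anaphor within its binding domain → licit binder.
*the directors₄* does not c-command the anaphor → cannot bind it.
*the architects₅* does not c-command the anaphor → cannot bind it.

{3}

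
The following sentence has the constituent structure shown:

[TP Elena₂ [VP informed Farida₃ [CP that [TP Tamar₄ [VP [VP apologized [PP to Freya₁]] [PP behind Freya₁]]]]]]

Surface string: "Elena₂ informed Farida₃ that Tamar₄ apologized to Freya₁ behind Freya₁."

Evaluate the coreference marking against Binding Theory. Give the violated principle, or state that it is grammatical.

The two coindexed NPs are *Freya₁* and *Freya₁*.
*Freya₁* is an R-expression; no coindexed NP c-commands it, so Principle C holds.
*Freya₁* is an R-expression; *Freya₁* does not c-command it, and no other NP shares its index, so Principle C is satisfied.
All principles are respected.

grammatical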